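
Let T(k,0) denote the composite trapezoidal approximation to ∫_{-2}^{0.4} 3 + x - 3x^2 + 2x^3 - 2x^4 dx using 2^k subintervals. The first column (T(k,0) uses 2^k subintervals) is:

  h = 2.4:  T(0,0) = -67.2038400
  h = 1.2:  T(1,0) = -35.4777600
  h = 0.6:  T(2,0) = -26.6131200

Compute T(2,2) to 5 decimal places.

Richardson extrapolation on the trapezoidal column (denominator 4−1=3):
T(1,1) = -35.4777600 + (-35.4777600 − (-67.2038400))/3 = -24.9024000
T(2,1) = (4·(-26.6131200) − (-35.4777600)) / 3 = -23.6582400
T(2,2) = (16·(-23.6582400) − (-24.9024000)) / 15 = -23.5752960

-23.57530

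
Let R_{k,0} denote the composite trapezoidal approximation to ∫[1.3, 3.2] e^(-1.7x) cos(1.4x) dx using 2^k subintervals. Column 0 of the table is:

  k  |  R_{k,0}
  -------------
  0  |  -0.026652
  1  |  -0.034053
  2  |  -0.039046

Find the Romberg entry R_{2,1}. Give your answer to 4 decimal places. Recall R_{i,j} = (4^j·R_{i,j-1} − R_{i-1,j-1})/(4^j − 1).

Richardson extrapolation on the trapezoidal column (denominator 4−1=3):
R_{2,1} = (4·(-0.039046) − (-0.034053)) / 3 = -0.040710

-0.0407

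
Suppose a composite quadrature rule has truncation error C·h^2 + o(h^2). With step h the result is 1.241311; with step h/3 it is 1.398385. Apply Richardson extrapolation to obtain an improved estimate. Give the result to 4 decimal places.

1.4180

The leading error scales as h^2; refining by a factor of 3 reduces it by 3^2 = 9.
Extrapolated value = (9·A(h/3) − A(h)) / (9 − 1)
= (9·1.398385 − 1.241311) / 8
= 11.344154 / 8 = 1.418019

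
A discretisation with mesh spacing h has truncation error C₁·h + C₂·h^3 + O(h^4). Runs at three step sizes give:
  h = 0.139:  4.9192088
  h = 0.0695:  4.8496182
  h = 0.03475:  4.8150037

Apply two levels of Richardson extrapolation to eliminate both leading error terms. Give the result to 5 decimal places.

4.78044

First eliminate the h term (factor 2^1 = 2):
  B₁ = (2·4.8496182 − 4.9192088)/1 = 4.7800276
  B₂ = (2·4.8150037 − 4.8496182)/1 = 4.7803892
Then eliminate the h^3 term (factor 2^3 = 8):
  (8·4.7803892 − 4.7800276)/7 = 4.7804409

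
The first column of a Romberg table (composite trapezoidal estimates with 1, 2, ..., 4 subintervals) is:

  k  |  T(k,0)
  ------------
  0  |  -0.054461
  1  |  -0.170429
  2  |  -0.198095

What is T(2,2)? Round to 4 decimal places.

-0.2072

Richardson extrapolation on the trapezoidal column (denominator 4−1=3):
T(1,1) = (4·(-0.170429) − (-0.054461)) / 3 = -0.209085
T(2,1) = -0.198095 + (-0.198095 − (-0.170429))/3 = -0.207317
T(2,2) = (16·(-0.207317) − (-0.209085)) / 15 = -0.207199
(Column j=1 coincides with Simpson's rule on the same nodes.)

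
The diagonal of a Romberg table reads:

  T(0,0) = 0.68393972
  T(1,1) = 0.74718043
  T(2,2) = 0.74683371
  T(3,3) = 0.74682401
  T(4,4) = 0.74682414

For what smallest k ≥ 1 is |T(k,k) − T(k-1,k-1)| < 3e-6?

|T(1,1) − T(0,0)| = 0.06324071 ≥ 3e-6
|T(2,2) − T(1,1)| = 0.00034672 ≥ 3e-6
|T(3,3) − T(2,2)| = 0.00000970 ≥ 3e-6
|T(4,4) − T(3,3)| = 0.00000013 < 3e-6

k = 4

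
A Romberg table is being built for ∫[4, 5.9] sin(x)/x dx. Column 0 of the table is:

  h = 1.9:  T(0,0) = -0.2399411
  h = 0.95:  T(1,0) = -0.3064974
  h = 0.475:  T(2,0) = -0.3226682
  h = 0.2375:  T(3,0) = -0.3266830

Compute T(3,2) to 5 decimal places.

Richardson extrapolation on the trapezoidal column (denominator 4−1=3):
T(2,1) = (4·(-0.3226682) − (-0.3064974)) / 3 = -0.3280585
T(3,1) = -0.3266830 + (-0.3266830 − (-0.3226682))/3 = -0.3280213
T(3,2) = (16·(-0.3280213) − (-0.3280585)) / 15 = -0.3280188

-0.32802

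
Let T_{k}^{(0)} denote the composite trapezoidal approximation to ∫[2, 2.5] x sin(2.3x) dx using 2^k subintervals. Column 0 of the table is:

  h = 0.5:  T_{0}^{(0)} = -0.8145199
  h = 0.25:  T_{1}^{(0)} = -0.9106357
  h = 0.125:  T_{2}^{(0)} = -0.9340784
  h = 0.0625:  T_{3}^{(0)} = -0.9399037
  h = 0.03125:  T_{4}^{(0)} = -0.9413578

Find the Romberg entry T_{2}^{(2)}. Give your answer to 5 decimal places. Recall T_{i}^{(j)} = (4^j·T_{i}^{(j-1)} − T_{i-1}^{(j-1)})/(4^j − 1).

-0.94184

Richardson extrapolation on the trapezoidal column (denominator 4−1=3):
T_{1}^{(1)} = -0.9106357 + (-0.9106357 − (-0.8145199))/3 = -0.9426743
T_{2}^{(1)} = -0.9340784 + (-0.9340784 − (-0.9106357))/3 = -0.9418926
T_{2}^{(2)} = -0.9418926 + (-0.9418926 − (-0.9426743))/15 = -0.9418405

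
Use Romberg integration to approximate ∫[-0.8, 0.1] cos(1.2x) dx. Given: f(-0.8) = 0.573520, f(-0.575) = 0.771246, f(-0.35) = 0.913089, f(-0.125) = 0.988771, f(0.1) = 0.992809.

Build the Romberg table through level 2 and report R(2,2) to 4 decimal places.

0.7824

R(0,0) (trapezoid, 1 panel, h=0.9000): 0.704848
R(1,0) (trapezoid, 2 panels, h=0.4500): 0.763314
R(2,0) (trapezoid, 4 panels, h=0.2250): 0.777661
R(1,1) = 0.763314 + (0.763314 − 0.704848)/3 = 0.782803
R(2,1) = 0.777661 + (0.777661 − 0.763314)/3 = 0.782443
R(2,2) = 0.782443 + (0.782443 − 0.782803)/15 = 0.782419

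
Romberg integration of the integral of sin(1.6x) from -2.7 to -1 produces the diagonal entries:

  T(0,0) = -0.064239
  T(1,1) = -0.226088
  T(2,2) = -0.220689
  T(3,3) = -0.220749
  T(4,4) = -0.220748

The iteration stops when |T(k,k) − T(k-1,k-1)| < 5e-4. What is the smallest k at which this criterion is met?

|T(1,1) − T(0,0)| = 0.161849 ≥ 5e-4
|T(2,2) − T(1,1)| = 0.005399 ≥ 5e-4
|T(3,3) − T(2,2)| = 0.000060 < 5e-4

k = 3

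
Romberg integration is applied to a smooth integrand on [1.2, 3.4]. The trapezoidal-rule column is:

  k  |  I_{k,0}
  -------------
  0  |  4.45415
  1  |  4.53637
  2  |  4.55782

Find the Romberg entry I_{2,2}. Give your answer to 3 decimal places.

4.565

I_{1,1} = 4.53637 + (4.53637 − 4.45415)/3 = 4.56378
I_{2,1} = (4·4.55782 − 4.53637) / 3 = 4.56497
I_{2,2} = (16·4.56497 − 4.56378) / 15 = 4.56505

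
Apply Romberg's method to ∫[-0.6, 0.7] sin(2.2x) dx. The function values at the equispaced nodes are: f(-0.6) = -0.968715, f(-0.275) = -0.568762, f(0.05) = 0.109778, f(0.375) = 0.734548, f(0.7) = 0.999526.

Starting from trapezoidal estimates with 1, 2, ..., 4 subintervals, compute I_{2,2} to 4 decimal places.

I_{0,0} (trapezoid, 1 panel, h=1.3000): 0.020027
I_{1,0} (trapezoid, 2 panels, h=0.6500): 0.081369
I_{2,0} (trapezoid, 4 panels, h=0.3250): 0.094565
I_{1,1} = 0.081369 + (0.081369 − 0.020027)/3 = 0.101816
I_{2,1} = 0.094565 + (0.094565 − 0.081369)/3 = 0.098964
I_{2,2} = 0.098964 + (0.098964 − 0.101816)/15 = 0.098774

0.0988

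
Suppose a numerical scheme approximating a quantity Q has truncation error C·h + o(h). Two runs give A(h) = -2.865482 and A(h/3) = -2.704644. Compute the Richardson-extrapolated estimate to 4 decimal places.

-2.6242

The leading error scales as h; refining by a factor of 3 reduces it by 3^1 = 3.
Extrapolated value = (3·A(h/3) − A(h)) / (3 − 1)
= (3·(-2.704644) − (-2.865482)) / 2
= -5.248450 / 2 = -2.624225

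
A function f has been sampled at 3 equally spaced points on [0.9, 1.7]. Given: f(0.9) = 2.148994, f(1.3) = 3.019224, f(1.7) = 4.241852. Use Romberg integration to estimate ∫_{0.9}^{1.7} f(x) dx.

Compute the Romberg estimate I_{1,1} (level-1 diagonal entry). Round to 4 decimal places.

I_{0,0} (trapezoid, 1 panel, h=0.8000): 2.556338
I_{1,0} (trapezoid, 2 panels, h=0.4000): 2.485859
I_{1,1} = 2.485859 + (2.485859 − 2.556338)/3 = 2.462366

2.4624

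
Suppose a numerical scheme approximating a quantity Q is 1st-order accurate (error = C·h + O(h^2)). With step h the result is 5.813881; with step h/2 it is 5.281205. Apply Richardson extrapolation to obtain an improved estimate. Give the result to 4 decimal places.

The leading error scales as h; refining by a factor of 2 reduces it by 2^1 = 2.
Extrapolated value = (2·A(h/2) − A(h)) / (2 − 1)
= (2·5.281205 − 5.813881) / 1
= 4.748529 / 1 = 4.748529

4.7485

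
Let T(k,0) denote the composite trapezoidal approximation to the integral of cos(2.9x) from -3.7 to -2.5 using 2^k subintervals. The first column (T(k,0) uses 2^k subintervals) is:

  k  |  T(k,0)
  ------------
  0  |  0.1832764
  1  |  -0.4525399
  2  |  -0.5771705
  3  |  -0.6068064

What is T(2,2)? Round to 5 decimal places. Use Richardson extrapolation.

Richardson extrapolation on the trapezoidal column (denominator 4−1=3):
T(1,1) = (4·(-0.4525399) − 0.1832764) / 3 = -0.6644787
T(2,1) = -0.5771705 + (-0.5771705 − (-0.4525399))/3 = -0.6187140
T(2,2) = -0.6187140 + (-0.6187140 − (-0.6644787))/15 = -0.6156630

-0.61566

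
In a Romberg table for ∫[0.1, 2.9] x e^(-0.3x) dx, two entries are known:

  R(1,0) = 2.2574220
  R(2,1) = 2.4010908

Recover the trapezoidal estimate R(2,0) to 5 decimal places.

From R(2,1) = (4·R(2,0) − R(1,0))/3, solve for R(2,0):
4·R(2,0) = 3·2.4010908 + 2.2574220 = 9.4606944
R(2,0) = 2.3651736

2.36517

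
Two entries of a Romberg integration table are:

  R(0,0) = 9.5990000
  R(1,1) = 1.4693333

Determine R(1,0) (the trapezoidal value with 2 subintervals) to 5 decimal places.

From R(1,1) = (4·R(1,0) − R(0,0))/3, solve for R(1,0):
4·R(1,0) = 3·1.4693333 + 9.5990000 = 14.0069999
R(1,0) = 3.5017500

3.50175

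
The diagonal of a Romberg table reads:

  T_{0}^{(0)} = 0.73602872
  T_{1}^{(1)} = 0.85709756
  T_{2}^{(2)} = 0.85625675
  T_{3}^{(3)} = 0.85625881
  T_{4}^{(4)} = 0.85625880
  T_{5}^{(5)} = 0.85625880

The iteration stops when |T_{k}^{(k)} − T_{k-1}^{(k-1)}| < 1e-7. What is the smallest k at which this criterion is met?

|T_{1}^{(1)} − T_{0}^{(0)}| = 0.12106884 ≥ 1e-7
|T_{2}^{(2)} − T_{1}^{(1)}| = 0.00084081 ≥ 1e-7
|T_{3}^{(3)} − T_{2}^{(2)}| = 0.00000206 ≥ 1e-7
|T_{4}^{(4)} − T_{3}^{(3)}| = 0.00000001 < 1e-7

k = 4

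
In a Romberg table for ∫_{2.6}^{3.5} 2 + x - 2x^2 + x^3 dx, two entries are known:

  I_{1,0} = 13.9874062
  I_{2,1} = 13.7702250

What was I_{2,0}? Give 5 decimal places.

13.82452

From I_{2,1} = (4·I_{2,0} − I_{1,0})/3, solve for I_{2,0}:
4·I_{2,0} = 3·13.7702250 + 13.9874062 = 55.2980812
I_{2,0} = 13.8245203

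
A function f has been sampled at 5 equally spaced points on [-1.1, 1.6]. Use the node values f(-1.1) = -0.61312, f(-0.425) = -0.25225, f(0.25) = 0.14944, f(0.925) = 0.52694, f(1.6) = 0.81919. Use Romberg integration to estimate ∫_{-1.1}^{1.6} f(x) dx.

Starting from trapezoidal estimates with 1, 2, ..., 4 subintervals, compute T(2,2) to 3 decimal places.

0.361

T(0,0) (trapezoid, 1 panel, h=2.7000): 0.27819
T(1,0) (trapezoid, 2 panels, h=1.3500): 0.34084
T(2,0) (trapezoid, 4 panels, h=0.6750): 0.35584
T(1,1) = 0.34084 + (0.34084 − 0.27819)/3 = 0.36172
T(2,1) = 0.35584 + (0.35584 − 0.34084)/3 = 0.36084
T(2,2) = 0.36084 + (0.36084 − 0.36172)/15 = 0.36078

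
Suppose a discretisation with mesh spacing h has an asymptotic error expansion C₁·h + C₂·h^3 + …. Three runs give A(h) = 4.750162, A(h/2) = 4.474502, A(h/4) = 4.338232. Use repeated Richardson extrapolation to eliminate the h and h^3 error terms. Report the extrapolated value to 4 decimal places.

First eliminate the h term (factor 2^1 = 2):
  B₁ = (2·4.474502 − 4.750162)/1 = 4.198842
  B₂ = (2·4.338232 − 4.474502)/1 = 4.201962
Then eliminate the h^3 term (factor 2^3 = 8):
  (8·4.201962 − 4.198842)/7 = 4.202408

4.2024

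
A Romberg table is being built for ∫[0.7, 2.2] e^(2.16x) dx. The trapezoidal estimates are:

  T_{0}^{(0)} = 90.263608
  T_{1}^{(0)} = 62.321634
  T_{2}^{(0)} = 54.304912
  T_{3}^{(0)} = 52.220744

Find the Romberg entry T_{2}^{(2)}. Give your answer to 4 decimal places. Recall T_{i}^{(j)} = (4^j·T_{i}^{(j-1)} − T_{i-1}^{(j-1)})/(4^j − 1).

51.5410

T_{1}^{(1)} = 62.321634 + (62.321634 − 90.263608)/3 = 53.007643
T_{2}^{(1)} = 54.304912 + (54.304912 − 62.321634)/3 = 51.632671
T_{2}^{(2)} = 51.632671 + (51.632671 − 53.007643)/15 = 51.541006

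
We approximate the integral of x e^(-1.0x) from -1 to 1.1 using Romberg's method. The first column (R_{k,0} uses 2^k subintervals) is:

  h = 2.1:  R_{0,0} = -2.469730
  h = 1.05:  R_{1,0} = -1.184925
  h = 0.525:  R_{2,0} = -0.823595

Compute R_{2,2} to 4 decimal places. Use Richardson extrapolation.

Richardson extrapolation on the trapezoidal column (denominator 4−1=3):
R_{1,1} = -1.184925 + (-1.184925 − (-2.469730))/3 = -0.756657
R_{2,1} = (4·(-0.823595) − (-1.184925)) / 3 = -0.703152
R_{2,2} = (16·(-0.703152) − (-0.756657)) / 15 = -0.699585

-0.6996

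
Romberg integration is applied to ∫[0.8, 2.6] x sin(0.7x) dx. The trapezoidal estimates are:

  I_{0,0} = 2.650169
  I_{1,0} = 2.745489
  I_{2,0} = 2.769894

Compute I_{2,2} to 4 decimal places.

Richardson extrapolation on the trapezoidal column (denominator 4−1=3):
I_{1,1} = (4·2.745489 − 2.650169) / 3 = 2.777262
I_{2,1} = 2.769894 + (2.769894 − 2.745489)/3 = 2.778029
I_{2,2} = 2.778029 + (2.778029 − 2.777262)/15 = 2.778080

2.7781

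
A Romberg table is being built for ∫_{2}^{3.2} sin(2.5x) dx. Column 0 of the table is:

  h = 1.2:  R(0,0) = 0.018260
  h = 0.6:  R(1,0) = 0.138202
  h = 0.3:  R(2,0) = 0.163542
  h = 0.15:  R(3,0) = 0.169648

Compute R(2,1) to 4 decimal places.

Richardson extrapolation on the trapezoidal column (denominator 4−1=3):
R(2,1) = 0.163542 + (0.163542 − 0.138202)/3 = 0.171989

0.1720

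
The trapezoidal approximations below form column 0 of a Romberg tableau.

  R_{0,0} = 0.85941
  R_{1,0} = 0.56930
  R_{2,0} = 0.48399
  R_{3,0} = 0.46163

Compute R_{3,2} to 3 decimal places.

Richardson extrapolation on the trapezoidal column (denominator 4−1=3):
R_{2,1} = 0.48399 + (0.48399 − 0.56930)/3 = 0.45555
R_{3,1} = (4·0.46163 − 0.48399) / 3 = 0.45418
R_{3,2} = (16·0.45418 − 0.45555) / 15 = 0.45409

0.454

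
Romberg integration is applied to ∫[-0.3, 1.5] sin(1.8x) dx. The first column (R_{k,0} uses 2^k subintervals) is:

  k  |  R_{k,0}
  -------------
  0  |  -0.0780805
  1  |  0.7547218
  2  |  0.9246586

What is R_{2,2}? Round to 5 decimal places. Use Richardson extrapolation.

0.97790

Richardson extrapolation on the trapezoidal column (denominator 4−1=3):
R_{1,1} = (4·0.7547218 − (-0.0780805)) / 3 = 1.0323226
R_{2,1} = 0.9246586 + (0.9246586 − 0.7547218)/3 = 0.9813042
R_{2,2} = 0.9813042 + (0.9813042 − 1.0323226)/15 = 0.9779030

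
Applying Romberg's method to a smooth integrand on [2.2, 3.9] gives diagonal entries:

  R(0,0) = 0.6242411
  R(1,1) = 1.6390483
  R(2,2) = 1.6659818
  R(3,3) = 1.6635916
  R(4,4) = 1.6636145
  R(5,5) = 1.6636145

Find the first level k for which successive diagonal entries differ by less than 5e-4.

|R(1,1) − R(0,0)| = 1.0148072 ≥ 5e-4
|R(2,2) − R(1,1)| = 0.0269335 ≥ 5e-4
|R(3,3) − R(2,2)| = 0.0023902 ≥ 5e-4
|R(4,4) − R(3,3)| = 0.0000229 < 5e-4

k = 4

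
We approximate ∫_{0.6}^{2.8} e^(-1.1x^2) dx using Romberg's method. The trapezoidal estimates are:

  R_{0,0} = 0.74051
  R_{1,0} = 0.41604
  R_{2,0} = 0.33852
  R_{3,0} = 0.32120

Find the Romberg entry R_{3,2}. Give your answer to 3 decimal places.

Richardson extrapolation on the trapezoidal column (denominator 4−1=3):
R_{2,1} = (4·0.33852 − 0.41604) / 3 = 0.31268
R_{3,1} = 0.32120 + (0.32120 − 0.33852)/3 = 0.31543
R_{3,2} = (16·0.31543 − 0.31268) / 15 = 0.31561

0.316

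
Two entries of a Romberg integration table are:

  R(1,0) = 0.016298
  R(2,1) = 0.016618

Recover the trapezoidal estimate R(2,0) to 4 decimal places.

0.0165

From R(2,1) = (4·R(2,0) − R(1,0))/3, solve for R(2,0):
4·R(2,0) = 3·0.016618 + 0.016298 = 0.066152
R(2,0) = 0.016538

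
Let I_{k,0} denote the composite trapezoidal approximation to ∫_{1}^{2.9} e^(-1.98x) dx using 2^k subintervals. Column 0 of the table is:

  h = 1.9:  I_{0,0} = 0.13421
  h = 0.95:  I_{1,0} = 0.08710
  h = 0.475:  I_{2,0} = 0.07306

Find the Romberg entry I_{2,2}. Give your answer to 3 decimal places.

0.068

Richardson extrapolation on the trapezoidal column (denominator 4−1=3):
I_{1,1} = (4·0.08710 − 0.13421) / 3 = 0.07140
I_{2,1} = (4·0.07306 − 0.08710) / 3 = 0.06838
I_{2,2} = (16·0.06838 − 0.07140) / 15 = 0.06818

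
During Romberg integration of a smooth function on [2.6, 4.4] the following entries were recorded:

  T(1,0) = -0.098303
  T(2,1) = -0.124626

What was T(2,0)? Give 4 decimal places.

-0.1180

From T(2,1) = (4·T(2,0) − T(1,0))/3, solve for T(2,0):
4·T(2,0) = 3·(-0.124626) + (-0.098303) = -0.472181
T(2,0) = -0.118045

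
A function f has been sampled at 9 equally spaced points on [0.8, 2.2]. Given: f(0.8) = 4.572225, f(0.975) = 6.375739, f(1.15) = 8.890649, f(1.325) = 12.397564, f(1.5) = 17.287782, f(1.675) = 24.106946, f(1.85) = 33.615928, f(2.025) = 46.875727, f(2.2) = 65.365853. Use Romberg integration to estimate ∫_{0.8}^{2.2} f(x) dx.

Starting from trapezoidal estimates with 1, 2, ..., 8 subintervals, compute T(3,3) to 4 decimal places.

31.9967

T(0,0) (trapezoid, 1 panel, h=1.4000): 48.956655
T(1,0) (trapezoid, 2 panels, h=0.7000): 36.579775
T(2,0) (trapezoid, 4 panels, h=0.3500): 33.167189
T(3,0) (trapezoid, 8 panels, h=0.1750): 32.290890
T(1,1) = 36.579775 + (36.579775 − 48.956655)/3 = 32.454148
T(2,1) = 33.167189 + (33.167189 − 36.579775)/3 = 32.029660
T(3,1) = 32.290890 + (32.290890 − 33.167189)/3 = 31.998790
T(2,2) = 32.029660 + (32.029660 − 32.454148)/15 = 32.001361
T(3,2) = 31.998790 + (31.998790 − 32.029660)/15 = 31.996732
T(3,3) = 31.996732 + (31.996732 − 32.001361)/63 = 31.996659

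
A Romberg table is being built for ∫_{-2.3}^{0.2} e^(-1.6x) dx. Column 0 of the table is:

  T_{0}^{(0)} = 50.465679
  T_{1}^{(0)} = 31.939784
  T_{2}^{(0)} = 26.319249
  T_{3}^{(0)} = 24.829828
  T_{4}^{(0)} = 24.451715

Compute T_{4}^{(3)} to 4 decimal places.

Richardson extrapolation on the trapezoidal column (denominator 4−1=3):
T_{2}^{(1)} = (4·26.319249 − 31.939784) / 3 = 24.445737
T_{3}^{(1)} = (4·24.829828 − 26.319249) / 3 = 24.333354
T_{4}^{(1)} = 24.451715 + (24.451715 − 24.829828)/3 = 24.325677
T_{3}^{(2)} = (16·24.333354 − 24.445737) / 15 = 24.325862
T_{4}^{(2)} = 24.325677 + (24.325677 − 24.333354)/15 = 24.325165
T_{4}^{(3)} = (64·24.325165 − 24.325862) / 63 = 24.325154

24.3252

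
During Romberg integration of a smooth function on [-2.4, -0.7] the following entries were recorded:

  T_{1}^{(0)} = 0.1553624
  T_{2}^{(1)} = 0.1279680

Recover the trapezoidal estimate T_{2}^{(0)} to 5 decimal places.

From T_{2}^{(1)} = (4·T_{2}^{(0)} − T_{1}^{(0)})/3, solve for T_{2}^{(0)}:
4·T_{2}^{(0)} = 3·0.1279680 + 0.1553624 = 0.5392664
T_{2}^{(0)} = 0.1348166

0.13482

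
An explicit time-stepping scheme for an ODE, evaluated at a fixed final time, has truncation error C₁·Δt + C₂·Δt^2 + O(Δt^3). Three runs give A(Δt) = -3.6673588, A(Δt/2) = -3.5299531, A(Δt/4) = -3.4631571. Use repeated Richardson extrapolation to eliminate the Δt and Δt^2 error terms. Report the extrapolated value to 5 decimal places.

First eliminate the Δt term (factor 2^1 = 2):
  B₁ = (2·(-3.5299531) − (-3.6673588))/1 = -3.3925474
  B₂ = (2·(-3.4631571) − (-3.5299531))/1 = -3.3963611
Then eliminate the Δt^2 term (factor 2^2 = 4):
  (4·(-3.3963611) − (-3.3925474))/3 = -3.3976323

-3.39763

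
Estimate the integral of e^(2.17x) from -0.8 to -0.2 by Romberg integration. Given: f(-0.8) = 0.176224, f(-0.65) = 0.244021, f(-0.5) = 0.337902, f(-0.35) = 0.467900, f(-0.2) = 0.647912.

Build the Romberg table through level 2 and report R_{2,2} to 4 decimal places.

R_{0,0} (trapezoid, 1 panel, h=0.6000): 0.247241
R_{1,0} (trapezoid, 2 panels, h=0.3000): 0.224991
R_{2,0} (trapezoid, 4 panels, h=0.1500): 0.219284
R_{1,1} = 0.224991 + (0.224991 − 0.247241)/3 = 0.217574
R_{2,1} = 0.219284 + (0.219284 − 0.224991)/3 = 0.217382
R_{2,2} = 0.217382 + (0.217382 − 0.217574)/15 = 0.217369

0.2174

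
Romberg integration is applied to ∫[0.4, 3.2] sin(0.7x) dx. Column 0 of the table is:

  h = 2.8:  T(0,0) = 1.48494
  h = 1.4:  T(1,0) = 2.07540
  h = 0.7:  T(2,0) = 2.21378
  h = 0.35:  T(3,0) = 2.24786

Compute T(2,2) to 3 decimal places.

Richardson extrapolation on the trapezoidal column (denominator 4−1=3):
T(1,1) = 2.07540 + (2.07540 − 1.48494)/3 = 2.27222
T(2,1) = 2.21378 + (2.21378 − 2.07540)/3 = 2.25991
T(2,2) = 2.25991 + (2.25991 − 2.27222)/15 = 2.25909

2.259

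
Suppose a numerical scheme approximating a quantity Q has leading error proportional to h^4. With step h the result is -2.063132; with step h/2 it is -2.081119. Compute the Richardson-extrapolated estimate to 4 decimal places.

-2.0823

The leading error scales as h^4; refining by a factor of 2 reduces it by 2^4 = 16.
Extrapolated value = (16·A(h/2) − A(h)) / (16 − 1)
= (16·(-2.081119) − (-2.063132)) / 15
= -31.234772 / 15 = -2.082318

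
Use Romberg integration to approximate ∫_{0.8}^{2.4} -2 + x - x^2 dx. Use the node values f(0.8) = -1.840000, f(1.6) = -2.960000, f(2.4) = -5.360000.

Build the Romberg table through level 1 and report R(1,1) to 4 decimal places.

R(0,0) (trapezoid, 1 panel, h=1.6000): -5.760000
R(1,0) (trapezoid, 2 panels, h=0.8000): -5.248000
R(1,1) = -5.248000 + (-5.248000 − (-5.760000))/3 = -5.077333

-5.0773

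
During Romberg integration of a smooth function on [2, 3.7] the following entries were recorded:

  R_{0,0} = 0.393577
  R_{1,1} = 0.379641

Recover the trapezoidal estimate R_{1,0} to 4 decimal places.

0.3831

From R_{1,1} = (4·R_{1,0} − R_{0,0})/3, solve for R_{1,0}:
4·R_{1,0} = 3·0.379641 + 0.393577 = 1.532500
R_{1,0} = 0.383125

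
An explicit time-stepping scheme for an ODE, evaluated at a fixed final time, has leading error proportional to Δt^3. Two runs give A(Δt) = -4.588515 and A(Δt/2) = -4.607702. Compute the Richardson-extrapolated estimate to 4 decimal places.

-4.6104

Extrapolated value = (8·A(Δt/2) − A(Δt)) / (8 − 1)
= (8·(-4.607702) − (-4.588515)) / 7
= -32.273101 / 7 = -4.610443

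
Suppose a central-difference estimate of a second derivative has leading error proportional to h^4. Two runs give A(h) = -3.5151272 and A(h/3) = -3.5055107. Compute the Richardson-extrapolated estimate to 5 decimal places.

-3.50539

Extrapolated value = (81·A(h/3) − A(h)) / (81 − 1)
= (81·(-3.5055107) − (-3.5151272)) / 80
= -280.4312395 / 80 = -3.5053905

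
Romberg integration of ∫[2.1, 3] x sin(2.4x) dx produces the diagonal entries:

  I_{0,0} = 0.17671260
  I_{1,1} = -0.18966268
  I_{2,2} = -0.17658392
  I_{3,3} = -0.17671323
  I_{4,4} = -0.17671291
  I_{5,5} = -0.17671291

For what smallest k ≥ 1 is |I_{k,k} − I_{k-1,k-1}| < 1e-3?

|I_{1,1} − I_{0,0}| = 0.36637528 ≥ 1e-3
|I_{2,2} − I_{1,1}| = 0.01307876 ≥ 1e-3
|I_{3,3} − I_{2,2}| = 0.00012931 < 1e-3

k = 3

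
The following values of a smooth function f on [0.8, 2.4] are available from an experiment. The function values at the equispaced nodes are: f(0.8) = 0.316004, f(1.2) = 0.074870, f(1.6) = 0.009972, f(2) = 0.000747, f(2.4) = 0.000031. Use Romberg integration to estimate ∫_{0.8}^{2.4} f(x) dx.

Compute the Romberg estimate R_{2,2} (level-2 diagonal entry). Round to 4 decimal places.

R_{0,0} (trapezoid, 1 panel, h=1.6000): 0.252828
R_{1,0} (trapezoid, 2 panels, h=0.8000): 0.134392
R_{2,0} (trapezoid, 4 panels, h=0.4000): 0.097443
R_{1,1} = 0.134392 + (0.134392 − 0.252828)/3 = 0.094913
R_{2,1} = 0.097443 + (0.097443 − 0.134392)/3 = 0.085127
R_{2,2} = 0.085127 + (0.085127 − 0.094913)/15 = 0.084475

0.0845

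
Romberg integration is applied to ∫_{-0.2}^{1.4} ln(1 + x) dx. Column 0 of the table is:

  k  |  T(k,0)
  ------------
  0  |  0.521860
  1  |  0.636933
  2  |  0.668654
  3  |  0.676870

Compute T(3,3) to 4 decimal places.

Richardson extrapolation on the trapezoidal column (denominator 4−1=3):
T(1,1) = 0.636933 + (0.636933 − 0.521860)/3 = 0.675291
T(2,1) = (4·0.668654 − 0.636933) / 3 = 0.679228
T(3,1) = 0.676870 + (0.676870 − 0.668654)/3 = 0.679609
T(2,2) = (16·0.679228 − 0.675291) / 15 = 0.679490
T(3,2) = 0.679609 + (0.679609 − 0.679228)/15 = 0.679634
T(3,3) = (64·0.679634 − 0.679490) / 63 = 0.679636
(Column j=1 coincides with Simpson's rule on the same nodes.)

0.6796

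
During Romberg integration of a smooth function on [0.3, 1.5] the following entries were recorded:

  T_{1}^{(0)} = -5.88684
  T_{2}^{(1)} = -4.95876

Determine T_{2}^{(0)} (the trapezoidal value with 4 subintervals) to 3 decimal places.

-5.191

From T_{2}^{(1)} = (4·T_{2}^{(0)} − T_{1}^{(0)})/3, solve for T_{2}^{(0)}:
4·T_{2}^{(0)} = 3·(-4.95876) + (-5.88684) = -20.76312
T_{2}^{(0)} = -5.19078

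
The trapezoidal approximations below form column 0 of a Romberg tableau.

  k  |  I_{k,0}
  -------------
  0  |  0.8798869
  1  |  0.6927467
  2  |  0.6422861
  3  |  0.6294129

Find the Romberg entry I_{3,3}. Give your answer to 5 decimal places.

0.62510

Richardson extrapolation on the trapezoidal column (denominator 4−1=3):
I_{1,1} = 0.6927467 + (0.6927467 − 0.8798869)/3 = 0.6303666
I_{2,1} = (4·0.6422861 − 0.6927467) / 3 = 0.6254659
I_{3,1} = 0.6294129 + (0.6294129 − 0.6422861)/3 = 0.6251218
I_{2,2} = (16·0.6254659 − 0.6303666) / 15 = 0.6251392
I_{3,2} = (16·0.6251218 − 0.6254659) / 15 = 0.6250989
I_{3,3} = (64·0.6250989 − 0.6251392) / 63 = 0.6250983
(Column j=1 coincides with Simpson's rule on the same nodes.)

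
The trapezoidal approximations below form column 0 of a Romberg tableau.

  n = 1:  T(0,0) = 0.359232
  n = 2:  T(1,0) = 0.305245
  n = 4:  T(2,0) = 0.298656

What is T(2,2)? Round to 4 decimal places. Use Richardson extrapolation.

T(1,1) = (4·0.305245 − 0.359232) / 3 = 0.287249
T(2,1) = 0.298656 + (0.298656 − 0.305245)/3 = 0.296460
T(2,2) = (16·0.296460 − 0.287249) / 15 = 0.297074
(Column j=1 coincides with Simpson's rule on the same nodes.)

0.2971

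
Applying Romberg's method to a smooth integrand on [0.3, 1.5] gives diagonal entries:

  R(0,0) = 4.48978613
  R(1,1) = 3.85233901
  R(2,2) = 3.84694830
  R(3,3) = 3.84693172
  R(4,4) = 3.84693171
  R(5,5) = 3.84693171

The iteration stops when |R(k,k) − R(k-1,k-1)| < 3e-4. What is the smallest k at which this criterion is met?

|R(1,1) − R(0,0)| = 0.63744712 ≥ 3e-4
|R(2,2) − R(1,1)| = 0.00539071 ≥ 3e-4
|R(3,3) − R(2,2)| = 0.00001658 < 3e-4

k = 3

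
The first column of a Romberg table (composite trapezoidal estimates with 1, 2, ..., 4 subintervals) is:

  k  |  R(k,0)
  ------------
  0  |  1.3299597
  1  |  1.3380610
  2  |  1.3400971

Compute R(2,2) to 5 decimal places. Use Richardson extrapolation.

Richardson extrapolation on the trapezoidal column (denominator 4−1=3):
R(1,1) = 1.3380610 + (1.3380610 − 1.3299597)/3 = 1.3407614
R(2,1) = (4·1.3400971 − 1.3380610) / 3 = 1.3407758
R(2,2) = (16·1.3407758 − 1.3407614) / 15 = 1.3407768

1.34078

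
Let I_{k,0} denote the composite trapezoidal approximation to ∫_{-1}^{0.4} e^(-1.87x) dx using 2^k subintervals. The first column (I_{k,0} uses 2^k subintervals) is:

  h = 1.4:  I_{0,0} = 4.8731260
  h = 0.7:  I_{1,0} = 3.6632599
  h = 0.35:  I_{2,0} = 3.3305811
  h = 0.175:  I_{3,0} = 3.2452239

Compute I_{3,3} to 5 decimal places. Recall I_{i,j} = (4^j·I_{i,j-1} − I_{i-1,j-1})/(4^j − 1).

3.21657

I_{1,1} = 3.6632599 + (3.6632599 − 4.8731260)/3 = 3.2599712
I_{2,1} = 3.3305811 + (3.3305811 − 3.6632599)/3 = 3.2196882
I_{3,1} = (4·3.2452239 − 3.3305811) / 3 = 3.2167715
I_{2,2} = (16·3.2196882 − 3.2599712) / 15 = 3.2170027
I_{3,2} = (16·3.2167715 − 3.2196882) / 15 = 3.2165771
I_{3,3} = 3.2165771 + (3.2165771 − 3.2170027)/63 = 3.2165703
(Column j=1 coincides with Simpson's rule on the same nodes.)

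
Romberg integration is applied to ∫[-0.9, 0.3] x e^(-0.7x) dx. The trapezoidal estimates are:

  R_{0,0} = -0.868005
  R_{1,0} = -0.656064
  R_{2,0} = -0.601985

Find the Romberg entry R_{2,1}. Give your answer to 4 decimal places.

-0.5840

R_{2,1} = (4·(-0.601985) − (-0.656064)) / 3 = -0.583959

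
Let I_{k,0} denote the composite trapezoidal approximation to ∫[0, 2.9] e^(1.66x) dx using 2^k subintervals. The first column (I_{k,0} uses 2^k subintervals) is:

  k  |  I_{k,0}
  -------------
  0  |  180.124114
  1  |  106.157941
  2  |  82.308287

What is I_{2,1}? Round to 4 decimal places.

74.3584

I_{2,1} = 82.308287 + (82.308287 − 106.157941)/3 = 74.358402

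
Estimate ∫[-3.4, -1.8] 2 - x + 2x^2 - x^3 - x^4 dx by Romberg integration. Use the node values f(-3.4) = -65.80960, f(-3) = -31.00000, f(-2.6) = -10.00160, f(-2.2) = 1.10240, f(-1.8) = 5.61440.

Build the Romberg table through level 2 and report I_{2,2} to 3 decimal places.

-26.633

I_{0,0} (trapezoid, 1 panel, h=1.6000): -48.15616
I_{1,0} (trapezoid, 2 panels, h=0.8000): -32.07936
I_{2,0} (trapezoid, 4 panels, h=0.4000): -27.99872
I_{1,1} = -32.07936 + (-32.07936 − (-48.15616))/3 = -26.72043
I_{2,1} = -27.99872 + (-27.99872 − (-32.07936))/3 = -26.63851
I_{2,2} = -26.63851 + (-26.63851 − (-26.72043))/15 = -26.63305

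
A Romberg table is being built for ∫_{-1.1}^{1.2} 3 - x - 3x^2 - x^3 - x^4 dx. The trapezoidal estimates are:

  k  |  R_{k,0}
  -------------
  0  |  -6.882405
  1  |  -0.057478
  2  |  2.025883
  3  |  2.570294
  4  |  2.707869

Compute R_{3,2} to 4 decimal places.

Richardson extrapolation on the trapezoidal column (denominator 4−1=3):
R_{2,1} = 2.025883 + (2.025883 − (-0.057478))/3 = 2.720337
R_{3,1} = 2.570294 + (2.570294 − 2.025883)/3 = 2.751764
R_{3,2} = 2.751764 + (2.751764 − 2.720337)/15 = 2.753859
(Column j=1 coincides with Simpson's rule on the same nodes.)

2.7539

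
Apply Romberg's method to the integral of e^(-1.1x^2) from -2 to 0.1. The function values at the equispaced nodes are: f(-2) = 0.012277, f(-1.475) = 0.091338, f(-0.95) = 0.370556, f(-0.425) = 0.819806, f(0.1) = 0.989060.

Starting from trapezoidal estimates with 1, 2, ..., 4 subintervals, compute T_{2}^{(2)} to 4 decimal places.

T_{0}^{(0)} (trapezoid, 1 panel, h=2.1000): 1.051404
T_{1}^{(0)} (trapezoid, 2 panels, h=1.0500): 0.914786
T_{2}^{(0)} (trapezoid, 4 panels, h=0.5250): 0.935743
T_{1}^{(1)} = 0.914786 + (0.914786 − 1.051404)/3 = 0.869247
T_{2}^{(1)} = 0.935743 + (0.935743 − 0.914786)/3 = 0.942729
T_{2}^{(2)} = 0.942729 + (0.942729 − 0.869247)/15 = 0.947628

0.9476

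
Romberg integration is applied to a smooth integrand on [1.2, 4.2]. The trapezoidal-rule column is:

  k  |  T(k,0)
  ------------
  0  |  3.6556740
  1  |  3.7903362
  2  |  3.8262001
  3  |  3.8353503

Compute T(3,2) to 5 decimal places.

3.83842

T(2,1) = (4·3.8262001 − 3.7903362) / 3 = 3.8381547
T(3,1) = 3.8353503 + (3.8353503 − 3.8262001)/3 = 3.8384004
T(3,2) = 3.8384004 + (3.8384004 − 3.8381547)/15 = 3.8384168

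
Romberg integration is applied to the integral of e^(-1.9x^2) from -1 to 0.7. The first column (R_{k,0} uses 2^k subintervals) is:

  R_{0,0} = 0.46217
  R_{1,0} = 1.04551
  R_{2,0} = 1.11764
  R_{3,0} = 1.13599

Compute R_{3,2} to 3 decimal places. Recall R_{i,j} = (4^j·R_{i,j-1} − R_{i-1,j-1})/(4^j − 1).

1.142

Richardson extrapolation on the trapezoidal column (denominator 4−1=3):
R_{2,1} = 1.11764 + (1.11764 − 1.04551)/3 = 1.14168
R_{3,1} = (4·1.13599 − 1.11764) / 3 = 1.14211
R_{3,2} = 1.14211 + (1.14211 − 1.14168)/15 = 1.14214
(Column j=1 coincides with Simpson's rule on the same nodes.)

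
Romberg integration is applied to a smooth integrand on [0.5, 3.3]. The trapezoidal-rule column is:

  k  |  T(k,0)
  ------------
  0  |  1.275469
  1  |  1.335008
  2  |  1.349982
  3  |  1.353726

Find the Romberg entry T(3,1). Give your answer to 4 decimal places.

Richardson extrapolation on the trapezoidal column (denominator 4−1=3):
T(3,1) = 1.353726 + (1.353726 − 1.349982)/3 = 1.354974
(Column j=1 coincides with Simpson's rule on the same nodes.)

1.3550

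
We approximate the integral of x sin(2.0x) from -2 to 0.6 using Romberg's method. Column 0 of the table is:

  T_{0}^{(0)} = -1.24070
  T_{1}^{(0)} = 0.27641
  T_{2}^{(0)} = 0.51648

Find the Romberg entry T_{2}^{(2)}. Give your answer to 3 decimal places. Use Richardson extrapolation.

0.584

Richardson extrapolation on the trapezoidal column (denominator 4−1=3):
T_{1}^{(1)} = (4·0.27641 − (-1.24070)) / 3 = 0.78211
T_{2}^{(1)} = 0.51648 + (0.51648 − 0.27641)/3 = 0.59650
T_{2}^{(2)} = 0.59650 + (0.59650 − 0.78211)/15 = 0.58413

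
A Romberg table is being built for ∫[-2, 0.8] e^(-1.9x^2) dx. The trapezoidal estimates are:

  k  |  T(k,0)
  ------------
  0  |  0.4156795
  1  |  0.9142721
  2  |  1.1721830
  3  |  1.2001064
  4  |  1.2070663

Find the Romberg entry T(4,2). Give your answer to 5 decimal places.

1.20938

T(3,1) = 1.2001064 + (1.2001064 − 1.1721830)/3 = 1.2094142
T(4,1) = (4·1.2070663 − 1.2001064) / 3 = 1.2093863
T(4,2) = (16·1.2093863 − 1.2094142) / 15 = 1.2093844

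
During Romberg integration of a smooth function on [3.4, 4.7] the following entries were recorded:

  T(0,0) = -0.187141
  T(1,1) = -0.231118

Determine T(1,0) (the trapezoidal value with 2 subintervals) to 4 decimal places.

From T(1,1) = (4·T(1,0) − T(0,0))/3, solve for T(1,0):
4·T(1,0) = 3·(-0.231118) + (-0.187141) = -0.880495
T(1,0) = -0.220124

-0.2201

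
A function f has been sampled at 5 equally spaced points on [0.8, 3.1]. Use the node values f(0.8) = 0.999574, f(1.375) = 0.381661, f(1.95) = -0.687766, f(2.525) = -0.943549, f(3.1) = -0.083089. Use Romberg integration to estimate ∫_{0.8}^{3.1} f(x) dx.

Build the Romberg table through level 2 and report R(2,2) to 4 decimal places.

-0.5065

R(0,0) (trapezoid, 1 panel, h=2.3000): 1.053958
R(1,0) (trapezoid, 2 panels, h=1.1500): -0.263952
R(2,0) (trapezoid, 4 panels, h=0.5750): -0.455062
R(1,1) = -0.263952 + (-0.263952 − 1.053958)/3 = -0.703255
R(2,1) = -0.455062 + (-0.455062 − (-0.263952))/3 = -0.518765
R(2,2) = -0.518765 + (-0.518765 − (-0.703255))/15 = -0.506466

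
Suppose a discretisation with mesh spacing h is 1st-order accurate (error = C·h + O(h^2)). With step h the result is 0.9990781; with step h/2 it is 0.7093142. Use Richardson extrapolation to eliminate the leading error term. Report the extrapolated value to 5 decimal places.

0.41955

The leading error scales as h; refining by a factor of 2 reduces it by 2^1 = 2.
Extrapolated value = (2·A(h/2) − A(h)) / (2 − 1)
= (2·0.7093142 − 0.9990781) / 1
= 0.4195503 / 1 = 0.4195503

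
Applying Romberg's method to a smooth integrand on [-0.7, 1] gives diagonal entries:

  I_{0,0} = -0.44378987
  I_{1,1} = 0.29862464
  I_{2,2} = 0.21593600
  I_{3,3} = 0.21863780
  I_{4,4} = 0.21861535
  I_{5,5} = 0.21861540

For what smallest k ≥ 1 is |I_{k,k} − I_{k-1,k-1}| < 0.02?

k = 3

|I_{1,1} − I_{0,0}| = 0.74241451 ≥ 0.02
|I_{2,2} − I_{1,1}| = 0.08268864 ≥ 0.02
|I_{3,3} − I_{2,2}| = 0.00270180 < 0.02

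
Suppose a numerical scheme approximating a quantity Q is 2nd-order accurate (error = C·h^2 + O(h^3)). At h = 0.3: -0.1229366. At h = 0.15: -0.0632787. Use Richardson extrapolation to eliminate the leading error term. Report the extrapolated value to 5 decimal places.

The leading error scales as h^2; refining by a factor of 2 reduces it by 2^2 = 4.
Extrapolated value = (4·A(h/2) − A(h)) / (4 − 1)
= (4·(-0.0632787) − (-0.1229366)) / 3
= -0.1301782 / 3 = -0.0433927

-0.04339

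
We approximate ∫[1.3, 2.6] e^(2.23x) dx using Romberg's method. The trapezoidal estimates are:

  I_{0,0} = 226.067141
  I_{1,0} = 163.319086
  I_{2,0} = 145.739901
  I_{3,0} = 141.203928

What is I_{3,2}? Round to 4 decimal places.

Richardson extrapolation on the trapezoidal column (denominator 4−1=3):
I_{2,1} = 145.739901 + (145.739901 − 163.319086)/3 = 139.880173
I_{3,1} = (4·141.203928 − 145.739901) / 3 = 139.691937
I_{3,2} = 139.691937 + (139.691937 − 139.880173)/15 = 139.679388

139.6794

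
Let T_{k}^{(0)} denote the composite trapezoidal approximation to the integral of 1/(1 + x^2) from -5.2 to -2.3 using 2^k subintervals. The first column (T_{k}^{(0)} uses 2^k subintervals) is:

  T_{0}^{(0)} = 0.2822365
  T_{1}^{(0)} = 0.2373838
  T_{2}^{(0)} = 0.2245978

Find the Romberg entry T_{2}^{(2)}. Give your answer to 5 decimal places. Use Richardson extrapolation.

T_{1}^{(1)} = (4·0.2373838 − 0.2822365) / 3 = 0.2224329
T_{2}^{(1)} = 0.2245978 + (0.2245978 − 0.2373838)/3 = 0.2203358
T_{2}^{(2)} = (16·0.2203358 − 0.2224329) / 15 = 0.2201960

0.22020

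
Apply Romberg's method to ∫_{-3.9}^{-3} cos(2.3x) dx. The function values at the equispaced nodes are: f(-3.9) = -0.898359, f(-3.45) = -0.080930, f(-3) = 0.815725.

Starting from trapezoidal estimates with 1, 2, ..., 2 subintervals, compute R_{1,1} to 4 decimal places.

R_{0,0} (trapezoid, 1 panel, h=0.9000): -0.037185
R_{1,0} (trapezoid, 2 panels, h=0.4500): -0.055011
R_{1,1} = -0.055011 + (-0.055011 − (-0.037185))/3 = -0.060953

-0.0610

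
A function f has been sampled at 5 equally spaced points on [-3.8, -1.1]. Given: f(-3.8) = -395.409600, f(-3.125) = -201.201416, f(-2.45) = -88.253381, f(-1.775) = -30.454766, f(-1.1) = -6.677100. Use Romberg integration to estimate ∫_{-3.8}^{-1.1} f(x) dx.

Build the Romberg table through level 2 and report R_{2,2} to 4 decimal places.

-338.5994

R_{0,0} (trapezoid, 1 panel, h=2.7000): -542.817045
R_{1,0} (trapezoid, 2 panels, h=1.3500): -390.550587
R_{2,0} (trapezoid, 4 panels, h=0.6750): -351.643216
R_{1,1} = -390.550587 + (-390.550587 − (-542.817045))/3 = -339.795101
R_{2,1} = -351.643216 + (-351.643216 − (-390.550587))/3 = -338.674092
R_{2,2} = -338.674092 + (-338.674092 − (-339.795101))/15 = -338.599358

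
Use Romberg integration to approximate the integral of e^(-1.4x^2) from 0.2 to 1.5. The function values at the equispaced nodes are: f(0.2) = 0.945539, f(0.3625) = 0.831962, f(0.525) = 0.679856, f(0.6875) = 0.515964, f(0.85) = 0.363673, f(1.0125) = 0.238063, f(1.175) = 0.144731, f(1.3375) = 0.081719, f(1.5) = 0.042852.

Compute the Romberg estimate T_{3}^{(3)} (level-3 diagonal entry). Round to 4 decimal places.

T_{0}^{(0)} (trapezoid, 1 panel, h=1.3000): 0.642454
T_{1}^{(0)} (trapezoid, 2 panels, h=0.6500): 0.557615
T_{2}^{(0)} (trapezoid, 4 panels, h=0.3250): 0.546798
T_{3}^{(0)} (trapezoid, 8 panels, h=0.1625): 0.544402
T_{1}^{(1)} = 0.557615 + (0.557615 − 0.642454)/3 = 0.529335
T_{2}^{(1)} = 0.546798 + (0.546798 − 0.557615)/3 = 0.543192
T_{3}^{(1)} = 0.544402 + (0.544402 − 0.546798)/3 = 0.543603
T_{2}^{(2)} = 0.543192 + (0.543192 − 0.529335)/15 = 0.544116
T_{3}^{(2)} = 0.543603 + (0.543603 − 0.543192)/15 = 0.543630
T_{3}^{(3)} = 0.543630 + (0.543630 − 0.544116)/63 = 0.543622

0.5436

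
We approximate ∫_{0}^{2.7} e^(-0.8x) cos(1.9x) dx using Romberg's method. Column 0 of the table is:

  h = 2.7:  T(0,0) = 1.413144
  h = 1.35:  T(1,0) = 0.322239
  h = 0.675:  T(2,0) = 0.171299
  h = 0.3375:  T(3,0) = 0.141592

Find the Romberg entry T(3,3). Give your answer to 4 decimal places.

0.1324

T(1,1) = 0.322239 + (0.322239 − 1.413144)/3 = -0.041396
T(2,1) = 0.171299 + (0.171299 − 0.322239)/3 = 0.120986
T(3,1) = (4·0.141592 − 0.171299) / 3 = 0.131690
T(2,2) = (16·0.120986 − (-0.041396)) / 15 = 0.131811
T(3,2) = (16·0.131690 − 0.120986) / 15 = 0.132404
T(3,3) = 0.132404 + (0.132404 − 0.131811)/63 = 0.132413
(Column j=1 coincides with Simpson's rule on the same nodes.)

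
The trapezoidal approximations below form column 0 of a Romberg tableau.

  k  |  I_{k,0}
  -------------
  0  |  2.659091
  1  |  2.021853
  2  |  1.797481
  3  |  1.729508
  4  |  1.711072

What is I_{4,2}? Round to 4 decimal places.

1.7048

Richardson extrapolation on the trapezoidal column (denominator 4−1=3):
I_{3,1} = (4·1.729508 − 1.797481) / 3 = 1.706850
I_{4,1} = 1.711072 + (1.711072 − 1.729508)/3 = 1.704927
I_{4,2} = 1.704927 + (1.704927 − 1.706850)/15 = 1.704799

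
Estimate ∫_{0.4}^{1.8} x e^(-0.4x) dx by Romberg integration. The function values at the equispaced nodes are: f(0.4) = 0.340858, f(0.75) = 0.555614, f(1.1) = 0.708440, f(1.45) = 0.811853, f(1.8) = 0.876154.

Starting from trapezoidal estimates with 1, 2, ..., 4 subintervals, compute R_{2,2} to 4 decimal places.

0.9455

R_{0,0} (trapezoid, 1 panel, h=1.4000): 0.851908
R_{1,0} (trapezoid, 2 panels, h=0.7000): 0.921862
R_{2,0} (trapezoid, 4 panels, h=0.3500): 0.939545
R_{1,1} = 0.921862 + (0.921862 − 0.851908)/3 = 0.945180
R_{2,1} = 0.939545 + (0.939545 − 0.921862)/3 = 0.945439
R_{2,2} = 0.945439 + (0.945439 − 0.945180)/15 = 0.945456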